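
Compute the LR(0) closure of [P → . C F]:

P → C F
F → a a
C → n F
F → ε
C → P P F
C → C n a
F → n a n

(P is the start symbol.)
To compute CLOSURE, for each item [A → α.Bβ] where B is a non-terminal, add [B → .γ] for all productions B → γ; repeat for the newly added items until nothing changes.

Start with: [P → . C F]
  [P → . C F] has the dot before C: add [C → . n F], [C → . P P F], [C → . C n a]
  [C → . P P F] has the dot before P: all P-items already present
No further items can be added.

CLOSURE = { [C → . C n a], [C → . P P F], [C → . n F], [P → . C F] }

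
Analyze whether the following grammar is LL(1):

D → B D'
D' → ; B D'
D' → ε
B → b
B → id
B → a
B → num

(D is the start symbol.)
Yes, the grammar is LL(1).

A grammar is LL(1) if for each non-terminal N with multiple productions, the predict sets of those productions are pairwise disjoint, where PREDICT(N → α) = (FIRST(α) \ {ε}) ∪ (FOLLOW(N) if α ⇒* ε).

Relevant sets:
  FOLLOW(D') = { $ }

For D':
  PREDICT(D' → ';' B D') = { ';' }
  PREDICT(D' → ε) = { $ }
For B:
  PREDICT(B → b) = { 'b' }
  PREDICT(B → id) = { 'id' }
  PREDICT(B → a) = { 'a' }
  PREDICT(B → num) = { 'num' }
D has a single production, so nothing to check there.

All predict sets are disjoint. The grammar IS LL(1).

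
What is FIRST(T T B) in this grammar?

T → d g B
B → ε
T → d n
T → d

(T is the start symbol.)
{ 'd' }

FIRST sets of the non-terminals involved (from the grammar, by fixed-point iteration):
  FIRST(T) = { 'd' }

To compute FIRST(T T B), process the symbols left to right:
Symbol T is a non-terminal. Add FIRST(T) \ {ε} = { 'd' }
T is not nullable (ε ∉ FIRST(T)), so stop here.
FIRST(T T B) = { 'd' }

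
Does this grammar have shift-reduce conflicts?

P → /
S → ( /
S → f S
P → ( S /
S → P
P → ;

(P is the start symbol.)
No shift-reduce conflicts

A shift-reduce conflict occurs when an LR(0) state has both:
  - a complete (reduce) item [A → α .] (dot at the end), and
  - a shift item [B → β . c γ] (dot before a terminal).

Augment with P' → P and build the canonical LR(0) collection (I0 = CLOSURE({[P' → . P]}), then GOTO on every symbol after a dot until no new states appear). It has 12 states:
  I0: { [P → . ( S /], [P → . /], [P → . ;], [P' → . P] }  — shift
  I1: { [P → ( . S /], [P → . ( S /], [P → . /], [P → . ;], [S → . ( /], [S → . P], [S → . f S] }  — shift
  I2: { [P → / .] }  — reduce
  I3: { [P → ; .] }  — reduce
  I4: { [P' → P .] }  — accept
  I5: { [P → ( . S /], [P → . ( S /], [P → . /], [P → . ;], [S → ( . /], [S → . ( /], [S → . P], [S → . f S] }  — shift
  I6: { [S → P .] }  — reduce
  I7: { [P → ( S . /] }  — shift
  I8: { [P → . ( S /], [P → . /], [P → . ;], [S → . ( /], [S → . P], [S → . f S], [S → f . S] }  — shift
  I9: { [S → f S .] }  — reduce
  I10: { [P → ( S / .] }  — reduce
  I11: { [P → / .], [S → ( / .] }  — 2 reduces

No state contains both a complete item and a shift item.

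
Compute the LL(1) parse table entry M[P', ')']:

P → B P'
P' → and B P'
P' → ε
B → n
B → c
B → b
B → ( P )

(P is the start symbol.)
P' → ε

To find M[P', ')'], we find productions for P' where ')' is in the predict set (PREDICT(N → α) = (FIRST(α) \ {ε}) ∪ (FOLLOW(N) if α ⇒* ε)).

Relevant sets:
  FOLLOW(P') = { $, ')' }

P' → and B P': PREDICT = { 'and' }
P' → ε: PREDICT = { $, ')' }
  ')' is in predict set, so this production goes in M[P', ')']

M[P', ')'] = P' → ε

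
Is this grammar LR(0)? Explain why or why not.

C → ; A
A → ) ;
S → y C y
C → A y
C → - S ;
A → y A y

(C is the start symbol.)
A grammar is LR(0) if no state in the canonical LR(0) collection has:
  - both a shift item (dot before a terminal) and a complete item (shift-reduce conflict), or
  - two or more complete items (reduce-reduce conflict; the accept item [C' → C .] counts as a complete item here).

Augment with C' → C and build the canonical LR(0) collection (I0 = CLOSURE({[C' → . C]}), then GOTO on every symbol after a dot until no new states appear). It has 17 states:
  I0: { [A → . ) ;], [A → . y A y], [C → . - S ;], [C → . ; A], [C → . A y], [C' → . C] }  — shift
  I1: { [A → ) . ;] }  — shift
  I2: { [C → - . S ;], [S → . y C y] }  — shift
  I3: { [A → . ) ;], [A → . y A y], [C → ; . A] }  — shift
  I4: { [C → A . y] }  — shift
  I5: { [C' → C .] }  — accept
  I6: { [A → . ) ;], [A → . y A y], [A → y . A y] }  — shift
  I7: { [A → y A . y] }  — shift
  I8: { [A → y A y .] }  — reduce
  I9: { [C → A y .] }  — reduce
  I10: { [C → ; A .] }  — reduce
  I11: { [C → - S . ;] }  — shift
  I12: { [A → . ) ;], [A → . y A y], [C → . - S ;], [C → . ; A], [C → . A y], [S → y . C y] }  — shift
  I13: { [S → y C . y] }  — shift
  I14: { [S → y C y .] }  — reduce
  I15: { [C → - S ; .] }  — reduce
  I16: { [A → ) ; .] }  — reduce

Every state is either a pure shift/goto state or contains exactly one complete item and nothing to shift — no conflicts. The grammar is LR(0).

Answer: Yes, the grammar is LR(0)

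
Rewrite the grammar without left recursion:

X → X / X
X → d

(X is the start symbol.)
X → d X'
X' → / X X'
X' → ε

X is directly left-recursive. The standard transformation for
  A → A α₁ | ... | A α_m | β₁ | ... | β_n
is
  A  → β₁ A' | ... | β_n A'
  A' → α₁ A' | ... | α_m A' | ε

X → d becomes X → d X'
X → X / X becomes X' → / X X'
Add X' → ε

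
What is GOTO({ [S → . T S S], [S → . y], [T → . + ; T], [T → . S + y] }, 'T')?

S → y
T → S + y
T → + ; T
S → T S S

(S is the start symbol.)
GOTO(I, 'T') = CLOSURE({ [A → αX.β] : [A → α.Xβ] ∈ I, X = 'T' })

Items with dot before 'T', with the dot advanced:
  [S → . T S S] → [S → T . S S]
Closure of the advanced items:
  [S → T . S S] has the dot before S: add [S → . y], [S → . T S S]
  [S → . T S S] has the dot before T: add [T → . S + y], [T → . + ; T]

GOTO = { [S → . T S S], [S → . y], [S → T . S S], [T → . + ; T], [T → . S + y] }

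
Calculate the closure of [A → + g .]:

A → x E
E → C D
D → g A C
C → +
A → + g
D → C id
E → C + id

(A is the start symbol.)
{ [A → + g .] }

To compute CLOSURE, for each item [A → α.Bβ] where B is a non-terminal, add [B → .γ] for all productions B → γ; repeat for the newly added items until nothing changes.

Start with: [A → + g .]
The dot is at the end, so nothing is added.

CLOSURE = { [A → + g .] }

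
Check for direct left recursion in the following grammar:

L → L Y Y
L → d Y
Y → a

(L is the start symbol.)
Direct left recursion occurs when N → N α for some non-terminal N (the right-hand side begins with the left-hand side itself).

L → L Y Y: LEFT RECURSIVE (starts with L)
L → d Y: starts with d
Y → a: starts with a

The grammar has direct left recursion on: L.

Answer: Yes, L is left-recursive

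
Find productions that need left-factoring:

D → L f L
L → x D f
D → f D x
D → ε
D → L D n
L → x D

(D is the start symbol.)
Yes, D has productions with common prefix 'L'; L has productions with common prefix 'x D'

Left-factoring is needed when two productions for the same non-terminal
share a common prefix on the right-hand side.

Productions for D:
  D → L f L
  D → f D x
  D → ε
  D → L D n
Productions for L:
  L → x D f
  L → x D

Found common prefix 'L' in productions for D
Found common prefix 'x D' in productions for L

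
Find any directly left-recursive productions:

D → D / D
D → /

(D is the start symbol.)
Yes, D is left-recursive

D → D / D: LEFT RECURSIVE (starts with D)
D → /: starts with '/'

The grammar has direct left recursion on: D.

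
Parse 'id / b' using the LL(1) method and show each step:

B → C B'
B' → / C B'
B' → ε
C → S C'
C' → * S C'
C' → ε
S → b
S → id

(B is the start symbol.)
Stack is shown with the top on the left.

Stack       Input     Action
----------------------------
B $         id / b $  output B → C B'
C B' $      id / b $  output C → S C'
S C' B' $   id / b $  output S → id
id C' B' $  id / b $  match 'id'
C' B' $     / b $     output C' → ε
B' $        / b $     output B' → / C B'
/ C B' $    / b $     match '/'
C B' $      b $       output C → S C'
S C' B' $   b $       output S → b
b C' B' $   b $       match 'b'
C' B' $     $         output C' → ε
B' $        $         output B' → ε
$           $         accept

The string is accepted.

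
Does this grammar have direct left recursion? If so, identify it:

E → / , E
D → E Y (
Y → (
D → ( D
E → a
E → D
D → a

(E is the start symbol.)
Direct left recursion occurs when N → N α for some non-terminal N (the right-hand side begins with the left-hand side itself).

E → / , E: starts with '/'
D → E Y (: starts with E
Y → (: starts with '('
D → ( D: starts with '('
E → a: starts with a
E → D: starts with D
D → a: starts with a

No direct left recursion found.

Answer: No direct left recursion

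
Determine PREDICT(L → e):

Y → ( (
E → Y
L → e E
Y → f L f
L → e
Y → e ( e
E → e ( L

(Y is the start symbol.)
PREDICT(L → e) = (FIRST(RHS) \ {ε}) ∪ (FOLLOW(L) if ε ∈ FIRST(RHS), i.e. RHS ⇒* ε)
FIRST(e) = { 'e' }
ε ∉ FIRST(e), so FOLLOW(L) is not added.
PREDICT(L → e) = { 'e' }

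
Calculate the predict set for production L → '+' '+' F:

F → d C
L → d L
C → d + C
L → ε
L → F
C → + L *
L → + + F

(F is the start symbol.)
{ '+' }

PREDICT(L → '+' '+' F) = (FIRST(RHS) \ {ε}) ∪ (FOLLOW(L) if ε ∈ FIRST(RHS), i.e. RHS ⇒* ε)
FIRST('+' '+' F) = { '+' }
ε ∉ FIRST('+' '+' F), so FOLLOW(L) is not added.
PREDICT(L → '+' '+' F) = { '+' }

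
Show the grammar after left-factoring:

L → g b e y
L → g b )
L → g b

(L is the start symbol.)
L → g b L'
L' → e y
L' → )
L' → ε

Left-factoring transforms A → αβ₁ | αβ₂ into A → αA' and A' → β₁ | β₂
(α is the longest common prefix among the alternatives). Repeat until
no nonterminal has two alternatives with a common prefix.

Round 1: L has alternatives sharing prefix 'g b'. Introduce L': L → g b L'
  Add: L' → e y
  Add: L' → )
  Add: L' → ε

No remaining common prefixes — done.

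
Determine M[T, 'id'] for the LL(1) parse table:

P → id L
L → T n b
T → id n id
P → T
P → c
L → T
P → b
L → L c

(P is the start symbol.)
To find M[T, 'id'], we find productions for T where 'id' is in the predict set (PREDICT(N → α) = (FIRST(α) \ {ε}) ∪ (FOLLOW(N) if α ⇒* ε)).

T → id n id: PREDICT = { 'id' }
  'id' is in predict set, so this production goes in M[T, 'id']

M[T, 'id'] = T → id n id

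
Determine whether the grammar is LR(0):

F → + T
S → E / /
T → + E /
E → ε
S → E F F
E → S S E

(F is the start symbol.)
No. Shift-reduce conflict between [E → S S E .] and [F → . + T]

Augment with F' → F and build the canonical LR(0) collection (I0 = CLOSURE({[F' → . F]}), then GOTO on every symbol after a dot until no new states appear). It has 15 states:
  I0: { [F → . + T], [F' → . F] }  — shift
  I1: { [F → + . T], [T → . + E /] }  — shift
  I2: { [F' → F .] }  — accept
  I3: { [E → . S S E], [E → .], [S → . E / /], [S → . E F F], [T → + . E /] }  — reduce
  I4: { [F → + T .] }  — reduce
  I5: { [F → . + T], [S → E . / /], [S → E . F F], [T → + E . /] }  — shift
  I6: { [E → . S S E], [E → .], [E → S . S E], [S → . E / /], [S → . E F F] }  — reduce
  I7: { [F → . + T], [S → E . / /], [S → E . F F] }  — shift
  I8: { [E → . S S E], [E → .], [E → S . S E], [E → S S . E], [S → . E / /], [S → . E F F] }  — reduce
  I9: { [E → S S E .], [F → . + T], [S → E . / /], [S → E . F F] }  — shift, reduce
  I10: { [S → E / . /] }  — shift
  I11: { [F → . + T], [S → E F . F] }  — shift
  I12: { [S → E F F .] }  — reduce
  I13: { [S → E / / .] }  — reduce
  I14: { [S → E / . /], [T → + E / .] }  — shift, reduce

Conflict in state I9:
  Shift-reduce conflict between [E → S S E .] and [F → . + T]
So the grammar is NOT LR(0).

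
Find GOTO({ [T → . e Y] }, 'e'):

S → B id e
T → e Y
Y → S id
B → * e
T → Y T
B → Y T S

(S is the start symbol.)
{ [B → . * e], [B → . Y T S], [S → . B id e], [T → e . Y], [Y → . S id] }

GOTO(I, 'e') = CLOSURE({ [A → αX.β] : [A → α.Xβ] ∈ I, X = 'e' })

Items with dot before 'e', with the dot advanced:
  [T → . e Y] → [T → e . Y]
Closure of the advanced items:
  [T → e . Y] has the dot before Y: add [Y → . S id]
  [Y → . S id] has the dot before S: add [S → . B id e]
  [S → . B id e] has the dot before B: add [B → . * e], [B → . Y T S]

GOTO = { [B → . * e], [B → . Y T S], [S → . B id e], [T → e . Y], [Y → . S id] }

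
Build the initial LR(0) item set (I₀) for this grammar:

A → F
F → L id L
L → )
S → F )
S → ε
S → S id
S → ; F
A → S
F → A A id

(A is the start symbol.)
{ [A → . F], [A → . S], [A' → . A], [F → . A A id], [F → . L id L], [L → . )], [S → . ; F], [S → . F )], [S → . S id], [S → .] }

First, augment the grammar with A' → A
I₀ = CLOSURE({ [A' → . A] }):
  [A' → . A] has the dot before A: add [A → . F], [A → . S]
  [A → . F] has the dot before F: add [F → . L id L], [F → . A A id]
  [A → . S] has the dot before S: add [S → . F )], [S → .], [S → . S id], [S → . ; F]
  [F → . L id L] has the dot before L: add [L → . )]
No further items can be added.

I₀ = { [A → . F], [A → . S], [A' → . A], [F → . A A id], [F → . L id L], [L → . )], [S → . ; F], [S → . F )], [S → . S id], [S → .] }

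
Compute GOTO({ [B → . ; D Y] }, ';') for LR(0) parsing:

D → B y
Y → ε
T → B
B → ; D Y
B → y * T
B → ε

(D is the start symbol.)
{ [B → . ; D Y], [B → . y * T], [B → .], [B → ; . D Y], [D → . B y] }

GOTO(I, ';') = CLOSURE({ [A → αX.β] : [A → α.Xβ] ∈ I, X = ';' })

Items with dot before ';', with the dot advanced:
  [B → . ; D Y] → [B → ; . D Y]
Closure of the advanced items:
  [B → ; . D Y] has the dot before D: add [D → . B y]
  [D → . B y] has the dot before B: add [B → . ; D Y], [B → . y * T], [B → .]

GOTO = { [B → . ; D Y], [B → . y * T], [B → .], [B → ; . D Y], [D → . B y] }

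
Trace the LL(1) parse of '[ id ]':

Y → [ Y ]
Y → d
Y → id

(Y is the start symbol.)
LL(1) parsing maintains a stack (initially the start symbol over $) and the input. At each step: if the stack top is a terminal, match it against the current input token; if it is a non-terminal N, replace it with the RHS of M[N, lookahead] (the unique production whose predict set contains the lookahead).

Stack is shown with the top on the left.

Stack    Input     Action
-------------------------
Y $      [ id ] $  output Y → [ Y ]
[ Y ] $  [ id ] $  match '['
Y ] $    id ] $    output Y → id
id ] $   id ] $    match 'id'
] $      ] $       match ']'
$        $         accept

The string is accepted.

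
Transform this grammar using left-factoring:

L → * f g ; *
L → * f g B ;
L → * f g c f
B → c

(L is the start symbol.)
L → * f g L'
L' → ; *
L' → B ;
L' → c f
B → c

Left-factoring transforms A → αβ₁ | αβ₂ into A → αA' and A' → β₁ | β₂
(α is the longest common prefix among the alternatives). Repeat until
no nonterminal has two alternatives with a common prefix.

Round 1: L has alternatives sharing prefix '* f g'. Introduce L': L → * f g L'
  Add: L' → ; *
  Add: L' → B ;
  Add: L' → c f

No remaining common prefixes — done.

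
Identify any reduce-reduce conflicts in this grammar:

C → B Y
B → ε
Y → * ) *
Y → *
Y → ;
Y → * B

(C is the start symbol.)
Yes — I3: [B → .] vs [Y → * .]

A reduce-reduce conflict occurs when an LR(0) state has two complete items [A → α .] and [B → β .] — both call for a reduction, and with no lookahead the parser cannot choose between them.

Augment with C' → C and build the canonical LR(0) collection (I0 = CLOSURE({[C' → . C]}), then GOTO on every symbol after a dot until no new states appear). It has 9 states:
  I0: { [B → .], [C → . B Y], [C' → . C] }  — reduce
  I1: { [C → B . Y], [Y → . * ) *], [Y → . * B], [Y → . *], [Y → . ;] }  — shift
  I2: { [C' → C .] }  — accept
  I3: { [B → .], [Y → * . ) *], [Y → * . B], [Y → * .] }  — shift, 2 reduces
  I4: { [Y → ; .] }  — reduce
  I5: { [C → B Y .] }  — reduce
  I6: { [Y → * ) . *] }  — shift
  I7: { [Y → * B .] }  — reduce
  I8: { [Y → * ) * .] }  — reduce

I3 contains complete items [B → .], [Y → * .] — reduce-reduce conflict.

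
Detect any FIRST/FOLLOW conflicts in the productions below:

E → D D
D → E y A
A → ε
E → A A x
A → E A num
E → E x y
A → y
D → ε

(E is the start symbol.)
Nullable non-terminals: A, D, E.
FIRST sets used below: FIRST(E) = { 'num', 'x', 'y', ε }, FIRST(A) = { 'num', 'x', 'y', ε }, FIRST(D) = { 'num', 'x', 'y', ε }

A: nullable alternative(s) A → ε; FOLLOW(A) = { $, 'num', 'x', 'y' }
  A → ε: FIRST \ {ε} = { } — this is the only nullable alternative, skip
  A → E A num: FIRST \ {ε} = { 'num', 'x', 'y' } — overlaps FOLLOW(A) on { 'num', 'x', 'y' }: CONFLICT
  A → y: FIRST \ {ε} = { 'y' } — overlaps FOLLOW(A) on { 'y' }: CONFLICT

D: nullable alternative(s) D → ε; FOLLOW(D) = { $, 'num', 'x', 'y' }
  D → E y A: FIRST \ {ε} = { 'num', 'x', 'y' } — overlaps FOLLOW(D) on { 'num', 'x', 'y' }: CONFLICT
  D → ε: FIRST \ {ε} = { } — this is the only nullable alternative, skip

E: nullable alternative(s) E → D D; FOLLOW(E) = { $, 'num', 'x', 'y' }
  E → D D: FIRST \ {ε} = { 'num', 'x', 'y' } — this is the only nullable alternative, skip
  E → A A x: FIRST \ {ε} = { 'num', 'x', 'y' } — overlaps FOLLOW(E) on { 'num', 'x', 'y' }: CONFLICT
  E → E x y: FIRST \ {ε} = { 'num', 'x', 'y' } — overlaps FOLLOW(E) on { 'num', 'x', 'y' }: CONFLICT

So the grammar has 5 FIRST/FOLLOW conflicts (marked CONFLICT above).

Answer: Yes. E → A A x with FOLLOW(E) on { 'num', 'x', 'y' }; E → E x y with FOLLOW(E) on { 'num', 'x', 'y' }; D → E y A with FOLLOW(D) on { 'num', 'x', 'y' }; A → E A num with FOLLOW(A) on { 'num', 'x', 'y' }; A → y with FOLLOW(A) on { 'y' }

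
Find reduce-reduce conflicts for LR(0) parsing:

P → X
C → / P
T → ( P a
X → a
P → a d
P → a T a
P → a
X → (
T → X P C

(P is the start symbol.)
A reduce-reduce conflict occurs when an LR(0) state has two complete items [A → α .] and [B → β .] — both call for a reduction, and with no lookahead the parser cannot choose between them.

Augment with P' → P and build the canonical LR(0) collection (I0 = CLOSURE({[P' → . P]}), then GOTO on every symbol after a dot until no new states appear). It has 17 states:
  I0: { [P → . X], [P → . a T a], [P → . a d], [P → . a], [P' → . P], [X → . (], [X → . a] }  — shift
  I1: { [X → ( .] }  — reduce
  I2: { [P' → P .] }  — accept
  I3: { [P → X .] }  — reduce
  I4: { [P → a . T a], [P → a . d], [P → a .], [T → . ( P a], [T → . X P C], [X → . (], [X → . a], [X → a .] }  — shift, 2 reduces
  I5: { [P → . X], [P → . a T a], [P → . a d], [P → . a], [T → ( . P a], [X → ( .], [X → . (], [X → . a] }  — shift, reduce
  I6: { [P → a T . a] }  — shift
  I7: { [P → . X], [P → . a T a], [P → . a d], [P → . a], [T → X . P C], [X → . (], [X → . a] }  — shift
  I8: { [X → a .] }  — reduce
  I9: { [P → a d .] }  — reduce
  I10: { [C → . / P], [T → X P . C] }  — shift
  I11: { [C → / . P], [P → . X], [P → . a T a], [P → . a d], [P → . a], [X → . (], [X → . a] }  — shift
  I12: { [T → X P C .] }  — reduce
  I13: { [C → / P .] }  — reduce
  I14: { [P → a T a .] }  — reduce
  I15: { [T → ( P . a] }  — shift
  I16: { [T → ( P a .] }  — reduce

I4 contains complete items [P → a .], [X → a .] — reduce-reduce conflict.

Answer: Yes — I4: [P → a .] vs [X → a .]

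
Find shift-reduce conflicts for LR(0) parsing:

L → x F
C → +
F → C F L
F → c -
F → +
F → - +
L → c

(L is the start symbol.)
Augment with L' → L and build the canonical LR(0) collection (I0 = CLOSURE({[L' → . L]}), then GOTO on every symbol after a dot until no new states appear). It has 13 states:
  I0: { [L → . c], [L → . x F], [L' → . L] }  — shift
  I1: { [L' → L .] }  — accept
  I2: { [L → c .] }  — reduce
  I3: { [C → . +], [F → . +], [F → . - +], [F → . C F L], [F → . c -], [L → x . F] }  — shift
  I4: { [C → + .], [F → + .] }  — 2 reduces
  I5: { [F → - . +] }  — shift
  I6: { [C → . +], [F → . +], [F → . - +], [F → . C F L], [F → . c -], [F → C . F L] }  — shift
  I7: { [L → x F .] }  — reduce
  I8: { [F → c . -] }  — shift
  I9: { [F → c - .] }  — reduce
  I10: { [F → C F . L], [L → . c], [L → . x F] }  — shift
  I11: { [F → C F L .] }  — reduce
  I12: { [F → - + .] }  — reduce

No state contains both a complete item and a shift item.

Answer: No shift-reduce conflicts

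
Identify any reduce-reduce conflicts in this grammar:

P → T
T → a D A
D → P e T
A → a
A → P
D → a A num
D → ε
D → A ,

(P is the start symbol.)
Yes — I7: [A → a .] vs [D → .]; I15: [A → a .] vs [D → .]

Augment with P' → P and build the canonical LR(0) collection (I0 = CLOSURE({[P' → . P]}), then GOTO on every symbol after a dot until no new states appear). It has 16 states:
  I0: { [P → . T], [P' → . P], [T → . a D A] }  — shift
  I1: { [P' → P .] }  — accept
  I2: { [P → T .] }  — reduce
  I3: { [A → . P], [A → . a], [D → . A ,], [D → . P e T], [D → . a A num], [D → .], [P → . T], [T → . a D A], [T → a . D A] }  — shift, reduce
  I4: { [D → A . ,] }  — shift
  I5: { [A → . P], [A → . a], [P → . T], [T → . a D A], [T → a D . A] }  — shift
  I6: { [A → P .], [D → P . e T] }  — shift, reduce
  I7: { [A → . P], [A → . a], [A → a .], [D → . A ,], [D → . P e T], [D → . a A num], [D → .], [D → a . A num], [P → . T], [T → . a D A], [T → a . D A] }  — shift, 2 reduces
  I8: { [D → A . ,], [D → a A . num] }  — shift
  I9: { [D → A , .] }  — reduce
  I10: { [D → a A num .] }  — reduce
  I11: { [D → P e . T], [T → . a D A] }  — shift
  I12: { [D → P e T .] }  — reduce
  I13: { [T → a D A .] }  — reduce
  I14: { [A → P .] }  — reduce
  I15: { [A → . P], [A → . a], [A → a .], [D → . A ,], [D → . P e T], [D → . a A num], [D → .], [P → . T], [T → . a D A], [T → a . D A] }  — shift, 2 reduces

I7 contains complete items [A → a .], [D → .] — reduce-reduce conflict.
I15 contains complete items [A → a .], [D → .] — reduce-reduce conflict.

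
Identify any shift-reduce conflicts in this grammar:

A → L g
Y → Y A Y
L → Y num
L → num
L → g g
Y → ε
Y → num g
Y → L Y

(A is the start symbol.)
Yes — I0: [Y → .] vs [L → . g g]; I2: [Y → .] vs [A → L . g]; I3: [Y → .] vs [L → Y . num]; I5: [L → num .] vs [Y → num . g]; I8: [Y → .] vs [L → . g g]; I9: [L → Y num .] vs [Y → num . g]; I10: [Y → .] vs [L → . g g]; I11: [Y → .] vs [L → Y . num]; I12: [Y → .] vs [L → Y . num]; I13: [A → L g .] vs [L → g . g]

Augment with A' → A and build the canonical LR(0) collection (I0 = CLOSURE({[A' → . A]}), then GOTO on every symbol after a dot until no new states appear). It has 14 states:
  I0: { [A → . L g], [A' → . A], [L → . Y num], [L → . g g], [L → . num], [Y → . L Y], [Y → . Y A Y], [Y → . num g], [Y → .] }  — shift, reduce
  I1: { [A' → A .] }  — accept
  I2: { [A → L . g], [L → . Y num], [L → . g g], [L → . num], [Y → . L Y], [Y → . Y A Y], [Y → . num g], [Y → .], [Y → L . Y] }  — shift, reduce
  I3: { [A → . L g], [L → . Y num], [L → . g g], [L → . num], [L → Y . num], [Y → . L Y], [Y → . Y A Y], [Y → . num g], [Y → .], [Y → Y . A Y] }  — shift, reduce
  I4: { [L → g . g] }  — shift
  I5: { [L → num .], [Y → num . g] }  — shift, reduce
  I6: { [Y → num g .] }  — reduce
  I7: { [L → g g .] }  — reduce
  I8: { [L → . Y num], [L → . g g], [L → . num], [Y → . L Y], [Y → . Y A Y], [Y → . num g], [Y → .], [Y → Y A . Y] }  — shift, reduce
  I9: { [L → Y num .], [L → num .], [Y → num . g] }  — shift, 2 reduces
  I10: { [L → . Y num], [L → . g g], [L → . num], [Y → . L Y], [Y → . Y A Y], [Y → . num g], [Y → .], [Y → L . Y] }  — shift, reduce
  I11: { [A → . L g], [L → . Y num], [L → . g g], [L → . num], [L → Y . num], [Y → . L Y], [Y → . Y A Y], [Y → . num g], [Y → .], [Y → Y . A Y], [Y → Y A Y .] }  — shift, 2 reduces
  I12: { [A → . L g], [L → . Y num], [L → . g g], [L → . num], [L → Y . num], [Y → . L Y], [Y → . Y A Y], [Y → . num g], [Y → .], [Y → L Y .], [Y → Y . A Y] }  — shift, 2 reduces
  I13: { [A → L g .], [L → g . g] }  — shift, reduce

I0 contains reduce item [Y → .] and shift items [L → . g g], [L → . num], [Y → . num g] — shift-reduce conflict.
I2 contains reduce item [Y → .] and shift items [A → L . g], [L → . g g], [L → . num], [Y → . num g] — shift-reduce conflict.
I3 contains reduce item [Y → .] and shift items [L → Y . num], [L → . g g], [L → . num], [Y → . num g] — shift-reduce conflict.
I5 contains reduce item [L → num .] and shift item [Y → num . g] — shift-reduce conflict.
I8 contains reduce item [Y → .] and shift items [L → . g g], [L → . num], [Y → . num g] — shift-reduce conflict.
I9 contains reduce items [L → Y num .], [L → num .] and shift item [Y → num . g] — shift-reduce conflict.
I10 contains reduce item [Y → .] and shift items [L → . g g], [L → . num], [Y → . num g] — shift-reduce conflict.
I11 contains reduce items [Y → .], [Y → Y A Y .] and shift items [L → Y . num], [L → . g g], [L → . num], [Y → . num g] — shift-reduce conflict.
I12 contains reduce items [Y → .], [Y → L Y .] and shift items [L → Y . num], [L → . g g], [L → . num], [Y → . num g] — shift-reduce conflict.
I13 contains reduce item [A → L g .] and shift item [L → g . g] — shift-reduce conflict.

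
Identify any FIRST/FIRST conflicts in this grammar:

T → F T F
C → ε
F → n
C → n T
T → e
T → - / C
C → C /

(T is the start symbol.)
Yes. C → n T / C → C '/' on { 'n' }

A FIRST/FIRST conflict occurs when two productions N → α and N → β for the same non-terminal have FIRST(α) ∩ FIRST(β) ≠ ∅ (with ε ∈ FIRST of a nullable right-hand side, so two nullable alternatives also conflict).

FIRST sets of the non-terminals at (or reachable through a nullable prefix from) the front of some alternative:
  FIRST(F) = { 'n' }
  FIRST(C) = { '/', 'n', ε }

Productions for T:
  T → F T F: FIRST = { 'n' }
  T → e: FIRST = { 'e' }
  T → - / C: FIRST = { '-' }
Productions for C:
  C → ε: FIRST = { ε }
  C → n T: FIRST = { 'n' }
  C → C /: FIRST = { '/', 'n' }
F has only one production, so no FIRST/FIRST conflict is possible there.

Conflict for C: C → n T and C → C /
  Overlap: { 'n' }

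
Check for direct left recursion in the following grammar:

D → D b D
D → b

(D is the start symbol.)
Yes, D is left-recursive

Direct left recursion occurs when N → N α for some non-terminal N (the right-hand side begins with the left-hand side itself).

D → D b D: LEFT RECURSIVE (starts with D)
D → b: starts with b

The grammar has direct left recursion on: D.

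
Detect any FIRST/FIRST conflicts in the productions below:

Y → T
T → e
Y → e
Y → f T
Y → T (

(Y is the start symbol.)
Yes. Y → T / Y → e on { 'e' }; Y → T / Y → T '(' on { 'e' }; Y → e / Y → T '(' on { 'e' }

A FIRST/FIRST conflict occurs when two productions N → α and N → β for the same non-terminal have FIRST(α) ∩ FIRST(β) ≠ ∅ (with ε ∈ FIRST of a nullable right-hand side, so two nullable alternatives also conflict).

FIRST sets of the non-terminals at (or reachable through a nullable prefix from) the front of some alternative:
  FIRST(T) = { 'e' }

Productions for Y:
  Y → T: FIRST = { 'e' }
  Y → e: FIRST = { 'e' }
  Y → f T: FIRST = { 'f' }
  Y → T (: FIRST = { 'e' }
T has only one production, so no FIRST/FIRST conflict is possible there.

Conflict for Y: Y → T and Y → e
  Overlap: { 'e' }
Conflict for Y: Y → T and Y → T (
  Overlap: { 'e' }
Conflict for Y: Y → e and Y → T (
  Overlap: { 'e' }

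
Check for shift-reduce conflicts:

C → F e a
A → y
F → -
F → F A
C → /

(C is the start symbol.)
No shift-reduce conflicts

A shift-reduce conflict occurs when an LR(0) state has both:
  - a complete (reduce) item [A → α .] (dot at the end), and
  - a shift item [B → β . c γ] (dot before a terminal).

Augment with C' → C and build the canonical LR(0) collection (I0 = CLOSURE({[C' → . C]}), then GOTO on every symbol after a dot until no new states appear). It has 9 states:
  I0: { [C → . /], [C → . F e a], [C' → . C], [F → . -], [F → . F A] }  — shift
  I1: { [F → - .] }  — reduce
  I2: { [C → / .] }  — reduce
  I3: { [C' → C .] }  — accept
  I4: { [A → . y], [C → F . e a], [F → F . A] }  — shift
  I5: { [F → F A .] }  — reduce
  I6: { [C → F e . a] }  — shift
  I7: { [A → y .] }  — reduce
  I8: { [C → F e a .] }  — reduce

No state contains both a complete item and a shift item.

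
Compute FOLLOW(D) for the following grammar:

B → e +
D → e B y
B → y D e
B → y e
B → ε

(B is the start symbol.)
{ 'e' }

To compute FOLLOW(D), find every occurrence of D on a right-hand side N → α D β: add FIRST(β) \ {ε}, and if β is empty or nullable also add FOLLOW(N). Iterate to a fixed point.

In B → y D e: D is followed by e, add FIRST(e) \ {ε} = { 'e' }

Taking the union: FOLLOW(D) = { 'e' }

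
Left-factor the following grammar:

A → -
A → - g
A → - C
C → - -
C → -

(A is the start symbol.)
A → - A'
A' → ε
A' → g
A' → C
C → - C'
C' → -
C' → ε

Left-factoring transforms A → αβ₁ | αβ₂ into A → αA' and A' → β₁ | β₂
(α is the longest common prefix among the alternatives). Repeat until
no nonterminal has two alternatives with a common prefix.

Round 1: A has alternatives sharing prefix '-'. Introduce A': A → - A'
  Add: A' → ε
  Add: A' → g
  Add: A' → C

Round 2: C has alternatives sharing prefix '-'. Introduce C': C → - C'
  Add: C' → -
  Add: C' → ε

No remaining common prefixes — done.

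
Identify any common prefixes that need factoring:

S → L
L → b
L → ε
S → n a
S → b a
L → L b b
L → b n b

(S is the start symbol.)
Left-factoring is needed when two productions for the same non-terminal
share a common prefix on the right-hand side.

Productions for S:
  S → L
  S → n a
  S → b a
Productions for L:
  L → b
  L → ε
  L → L b b
  L → b n b

Found common prefix 'b' in productions for L

Answer: Yes, L has productions with common prefix 'b'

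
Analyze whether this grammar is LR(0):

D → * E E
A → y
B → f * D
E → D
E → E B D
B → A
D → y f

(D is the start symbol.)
A grammar is LR(0) if no state in the canonical LR(0) collection has:
  - both a shift item (dot before a terminal) and a complete item (shift-reduce conflict), or
  - two or more complete items (reduce-reduce conflict; the accept item [D' → D .] counts as a complete item here).

Augment with D' → D and build the canonical LR(0) collection (I0 = CLOSURE({[D' → . D]}), then GOTO on every symbol after a dot until no new states appear). It has 16 states:
  I0: { [D → . * E E], [D → . y f], [D' → . D] }  — shift
  I1: { [D → * . E E], [D → . * E E], [D → . y f], [E → . D], [E → . E B D] }  — shift
  I2: { [D' → D .] }  — accept
  I3: { [D → y . f] }  — shift
  I4: { [D → y f .] }  — reduce
  I5: { [E → D .] }  — reduce
  I6: { [A → . y], [B → . A], [B → . f * D], [D → * E . E], [D → . * E E], [D → . y f], [E → . D], [E → . E B D], [E → E . B D] }  — shift
  I7: { [B → A .] }  — reduce
  I8: { [D → . * E E], [D → . y f], [E → E B . D] }  — shift
  I9: { [A → . y], [B → . A], [B → . f * D], [D → * E E .], [E → E . B D] }  — shift, reduce
  I10: { [B → f . * D] }  — shift
  I11: { [A → y .], [D → y . f] }  — shift, reduce
  I12: { [B → f * . D], [D → . * E E], [D → . y f] }  — shift
  I13: { [B → f * D .] }  — reduce
  I14: { [A → y .] }  — reduce
  I15: { [E → E B D .] }  — reduce

Conflict in state I9:
  Shift-reduce conflict between [D → * E E .] and [A → . y]
So the grammar is NOT LR(0).

Answer: No. Shift-reduce conflict between [D → * E E .] and [A → . y]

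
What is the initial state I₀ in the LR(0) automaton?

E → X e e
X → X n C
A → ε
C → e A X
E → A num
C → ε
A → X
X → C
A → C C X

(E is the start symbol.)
{ [A → . C C X], [A → . X], [A → .], [C → . e A X], [C → .], [E → . A num], [E → . X e e], [E' → . E], [X → . C], [X → . X n C] }

First, augment the grammar with E' → E
I₀ = CLOSURE({ [E' → . E] }):
  [E' → . E] has the dot before E: add [E → . X e e], [E → . A num]
  [E → . X e e] has the dot before X: add [X → . X n C], [X → . C]
  [E → . A num] has the dot before A: add [A → .], [A → . X], [A → . C C X]
  [X → . C] has the dot before C: add [C → . e A X], [C → .]
No further items can be added.

I₀ = { [A → . C C X], [A → . X], [A → .], [C → . e A X], [C → .], [E → . A num], [E → . X e e], [E' → . E], [X → . C], [X → . X n C] }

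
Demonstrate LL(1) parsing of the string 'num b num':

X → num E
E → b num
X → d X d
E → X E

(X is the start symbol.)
Stack is shown with the top on the left.

Stack    Input        Action
----------------------------
X $      num b num $  output X → num E
num E $  num b num $  match 'num'
E $      b num $      output E → b num
b num $  b num $      match 'b'
num $    num $        match 'num'
$        $            accept

The string is accepted.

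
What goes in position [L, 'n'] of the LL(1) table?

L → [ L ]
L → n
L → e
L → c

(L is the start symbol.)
To find M[L, 'n'], we find productions for L where 'n' is in the predict set (PREDICT(N → α) = (FIRST(α) \ {ε}) ∪ (FOLLOW(N) if α ⇒* ε)).

L → [ L ]: PREDICT = { '[' }
L → n: PREDICT = { 'n' }
  'n' is in predict set, so this production goes in M[L, 'n']
L → e: PREDICT = { 'e' }
L → c: PREDICT = { 'c' }

M[L, 'n'] = L → n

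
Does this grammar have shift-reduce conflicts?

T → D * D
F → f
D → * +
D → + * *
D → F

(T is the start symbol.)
No shift-reduce conflicts

Augment with T' → T and build the canonical LR(0) collection (I0 = CLOSURE({[T' → . T]}), then GOTO on every symbol after a dot until no new states appear). It has 12 states:
  I0: { [D → . * +], [D → . + * *], [D → . F], [F → . f], [T → . D * D], [T' → . T] }  — shift
  I1: { [D → * . +] }  — shift
  I2: { [D → + . * *] }  — shift
  I3: { [T → D . * D] }  — shift
  I4: { [D → F .] }  — reduce
  I5: { [T' → T .] }  — accept
  I6: { [F → f .] }  — reduce
  I7: { [D → . * +], [D → . + * *], [D → . F], [F → . f], [T → D * . D] }  — shift
  I8: { [T → D * D .] }  — reduce
  I9: { [D → + * . *] }  — shift
  I10: { [D → + * * .] }  — reduce
  I11: { [D → * + .] }  — reduce

No state contains both a complete item and a shift item.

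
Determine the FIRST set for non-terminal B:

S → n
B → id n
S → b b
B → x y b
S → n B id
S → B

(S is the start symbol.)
{ 'id', 'x' }

From B → id n:
  - id is a terminal: add 'id' and stop
From B → x y b:
  - x is a terminal: add 'x' and stop

Collecting: FIRST(B) = { 'id', 'x' }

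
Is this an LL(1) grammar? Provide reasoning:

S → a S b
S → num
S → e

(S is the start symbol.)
A grammar is LL(1) if for each non-terminal N with multiple productions, the predict sets of those productions are pairwise disjoint, where PREDICT(N → α) = (FIRST(α) \ {ε}) ∪ (FOLLOW(N) if α ⇒* ε).

For S:
  PREDICT(S → a S b) = { 'a' }
  PREDICT(S → num) = { 'num' }
  PREDICT(S → e) = { 'e' }

All predict sets are disjoint. The grammar IS LL(1).

Answer: Yes, the grammar is LL(1).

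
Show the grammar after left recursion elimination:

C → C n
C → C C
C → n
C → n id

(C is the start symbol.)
C → n C'
C → n id C'
C' → n C'
C' → C C'
C' → ε

C is directly left-recursive. The standard transformation for
  A → A α₁ | ... | A α_m | β₁ | ... | β_n
is
  A  → β₁ A' | ... | β_n A'
  A' → α₁ A' | ... | α_m A' | ε

C → n becomes C → n C'
C → n id becomes C → n id C'
C → C n becomes C' → n C'
C → C C becomes C' → C C'
Add C' → ε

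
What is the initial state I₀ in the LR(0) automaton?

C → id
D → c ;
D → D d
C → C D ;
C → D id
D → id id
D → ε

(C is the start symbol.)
{ [C → . C D ;], [C → . D id], [C → . id], [C' → . C], [D → . D d], [D → . c ;], [D → . id id], [D → .] }

First, augment the grammar with C' → C
I₀ = CLOSURE({ [C' → . C] }):
  [C' → . C] has the dot before C: add [C → . id], [C → . C D ;], [C → . D id]
  [C → . D id] has the dot before D: add [D → . c ;], [D → . D d], [D → . id id], [D → .]
No further items can be added.

I₀ = { [C → . C D ;], [C → . D id], [C → . id], [C' → . C], [D → . D d], [D → . c ;], [D → . id id], [D → .] }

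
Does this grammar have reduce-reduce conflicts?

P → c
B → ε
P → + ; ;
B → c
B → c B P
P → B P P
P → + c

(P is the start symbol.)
A reduce-reduce conflict occurs when an LR(0) state has two complete items [A → α .] and [B → β .] — both call for a reduction, and with no lookahead the parser cannot choose between them.

Augment with P' → P and build the canonical LR(0) collection (I0 = CLOSURE({[P' → . P]}), then GOTO on every symbol after a dot until no new states appear). It has 13 states:
  I0: { [B → . c B P], [B → . c], [B → .], [P → . + ; ;], [P → . + c], [P → . B P P], [P → . c], [P' → . P] }  — shift, reduce
  I1: { [P → + . ; ;], [P → + . c] }  — shift
  I2: { [B → . c B P], [B → . c], [B → .], [P → . + ; ;], [P → . + c], [P → . B P P], [P → . c], [P → B . P P] }  — shift, reduce
  I3: { [P' → P .] }  — accept
  I4: { [B → . c B P], [B → . c], [B → .], [B → c . B P], [B → c .], [P → c .] }  — shift, 3 reduces
  I5: { [B → . c B P], [B → . c], [B → .], [B → c B . P], [P → . + ; ;], [P → . + c], [P → . B P P], [P → . c] }  — shift, reduce
  I6: { [B → . c B P], [B → . c], [B → .], [B → c . B P], [B → c .] }  — shift, 2 reduces
  I7: { [B → c B P .] }  — reduce
  I8: { [B → . c B P], [B → . c], [B → .], [P → . + ; ;], [P → . + c], [P → . B P P], [P → . c], [P → B P . P] }  — shift, reduce
  I9: { [P → B P P .] }  — reduce
  I10: { [P → + ; . ;] }  — shift
  I11: { [P → + c .] }  — reduce
  I12: { [P → + ; ; .] }  — reduce

I4 contains complete items [B → .], [B → c .], [P → c .] — reduce-reduce conflict.
I6 contains complete items [B → .], [B → c .] — reduce-reduce conflict.

Answer: Yes — I4: [B → .] vs [B → c .]; I6: [B → .] vs [B → c .]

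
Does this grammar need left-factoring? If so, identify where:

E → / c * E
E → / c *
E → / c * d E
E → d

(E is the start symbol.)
Left-factoring is needed when two productions for the same non-terminal
share a common prefix on the right-hand side.

Productions for E:
  E → / c * E
  E → / c *
  E → / c * d E
  E → d

Found common prefix '/ c *' in productions for E

Answer: Yes, E has productions with common prefix '/ c *'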